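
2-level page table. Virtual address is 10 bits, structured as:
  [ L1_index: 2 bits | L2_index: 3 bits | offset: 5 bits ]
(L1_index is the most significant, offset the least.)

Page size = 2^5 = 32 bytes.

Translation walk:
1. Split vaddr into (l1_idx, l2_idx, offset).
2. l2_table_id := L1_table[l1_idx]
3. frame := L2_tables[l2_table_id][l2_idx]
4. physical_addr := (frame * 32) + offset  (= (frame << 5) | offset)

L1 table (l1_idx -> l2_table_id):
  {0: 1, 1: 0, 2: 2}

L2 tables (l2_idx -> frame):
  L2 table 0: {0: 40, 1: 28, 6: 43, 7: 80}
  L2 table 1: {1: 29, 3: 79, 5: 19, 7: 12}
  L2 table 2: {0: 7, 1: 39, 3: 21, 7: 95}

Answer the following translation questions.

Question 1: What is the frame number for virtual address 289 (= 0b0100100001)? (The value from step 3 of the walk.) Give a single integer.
Answer: 28

Derivation:
vaddr = 289: l1_idx=1, l2_idx=1
L1[1] = 0; L2[0][1] = 28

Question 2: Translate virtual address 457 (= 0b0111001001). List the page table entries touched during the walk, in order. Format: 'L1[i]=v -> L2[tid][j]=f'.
vaddr = 457 = 0b0111001001
Split: l1_idx=1, l2_idx=6, offset=9

Answer: L1[1]=0 -> L2[0][6]=43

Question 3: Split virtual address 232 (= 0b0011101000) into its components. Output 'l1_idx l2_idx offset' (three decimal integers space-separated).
vaddr = 232 = 0b0011101000
  top 2 bits -> l1_idx = 0
  next 3 bits -> l2_idx = 7
  bottom 5 bits -> offset = 8

Answer: 0 7 8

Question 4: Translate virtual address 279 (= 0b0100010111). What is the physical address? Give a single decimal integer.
vaddr = 279 = 0b0100010111
Split: l1_idx=1, l2_idx=0, offset=23
L1[1] = 0
L2[0][0] = 40
paddr = 40 * 32 + 23 = 1303

Answer: 1303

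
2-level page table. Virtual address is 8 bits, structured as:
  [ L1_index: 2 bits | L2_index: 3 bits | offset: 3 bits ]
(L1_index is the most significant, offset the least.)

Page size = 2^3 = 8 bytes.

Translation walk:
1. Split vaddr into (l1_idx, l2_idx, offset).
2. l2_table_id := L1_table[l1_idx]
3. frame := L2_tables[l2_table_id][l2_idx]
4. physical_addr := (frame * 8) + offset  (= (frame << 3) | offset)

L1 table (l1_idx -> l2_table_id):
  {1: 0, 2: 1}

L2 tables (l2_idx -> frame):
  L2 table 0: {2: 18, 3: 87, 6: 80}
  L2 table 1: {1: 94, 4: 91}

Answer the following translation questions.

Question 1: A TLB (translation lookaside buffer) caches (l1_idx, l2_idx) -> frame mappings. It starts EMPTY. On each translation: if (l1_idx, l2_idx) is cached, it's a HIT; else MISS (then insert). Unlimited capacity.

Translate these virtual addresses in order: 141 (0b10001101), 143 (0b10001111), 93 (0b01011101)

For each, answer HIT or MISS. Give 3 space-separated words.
Answer: MISS HIT MISS

Derivation:
vaddr=141: (2,1) not in TLB -> MISS, insert
vaddr=143: (2,1) in TLB -> HIT
vaddr=93: (1,3) not in TLB -> MISS, insert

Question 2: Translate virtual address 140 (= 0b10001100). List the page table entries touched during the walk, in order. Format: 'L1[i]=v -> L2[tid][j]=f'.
vaddr = 140 = 0b10001100
Split: l1_idx=2, l2_idx=1, offset=4

Answer: L1[2]=1 -> L2[1][1]=94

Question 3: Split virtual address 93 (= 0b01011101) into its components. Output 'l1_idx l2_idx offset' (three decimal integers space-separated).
vaddr = 93 = 0b01011101
  top 2 bits -> l1_idx = 1
  next 3 bits -> l2_idx = 3
  bottom 3 bits -> offset = 5

Answer: 1 3 5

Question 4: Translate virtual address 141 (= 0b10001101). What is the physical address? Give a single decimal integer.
vaddr = 141 = 0b10001101
Split: l1_idx=2, l2_idx=1, offset=5
L1[2] = 1
L2[1][1] = 94
paddr = 94 * 8 + 5 = 757

Answer: 757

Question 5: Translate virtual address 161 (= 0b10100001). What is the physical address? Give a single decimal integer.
vaddr = 161 = 0b10100001
Split: l1_idx=2, l2_idx=4, offset=1
L1[2] = 1
L2[1][4] = 91
paddr = 91 * 8 + 1 = 729

Answer: 729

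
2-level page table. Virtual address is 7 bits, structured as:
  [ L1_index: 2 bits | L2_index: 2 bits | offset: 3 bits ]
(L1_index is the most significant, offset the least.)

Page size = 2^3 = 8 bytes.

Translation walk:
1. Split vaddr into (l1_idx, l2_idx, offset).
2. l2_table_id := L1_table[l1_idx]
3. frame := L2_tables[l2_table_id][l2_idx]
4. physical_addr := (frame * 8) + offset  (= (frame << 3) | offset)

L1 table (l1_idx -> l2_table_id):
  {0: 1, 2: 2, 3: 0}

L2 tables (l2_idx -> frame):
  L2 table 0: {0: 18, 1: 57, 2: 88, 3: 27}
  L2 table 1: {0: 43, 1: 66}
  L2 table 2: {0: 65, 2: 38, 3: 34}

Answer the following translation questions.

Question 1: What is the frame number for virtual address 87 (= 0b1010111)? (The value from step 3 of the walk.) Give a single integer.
Answer: 38

Derivation:
vaddr = 87: l1_idx=2, l2_idx=2
L1[2] = 2; L2[2][2] = 38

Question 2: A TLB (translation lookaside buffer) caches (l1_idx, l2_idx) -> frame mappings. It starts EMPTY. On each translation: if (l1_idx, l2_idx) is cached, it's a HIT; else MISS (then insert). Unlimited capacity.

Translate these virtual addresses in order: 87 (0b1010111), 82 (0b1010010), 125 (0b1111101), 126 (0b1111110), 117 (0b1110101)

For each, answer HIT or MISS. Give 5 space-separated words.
Answer: MISS HIT MISS HIT MISS

Derivation:
vaddr=87: (2,2) not in TLB -> MISS, insert
vaddr=82: (2,2) in TLB -> HIT
vaddr=125: (3,3) not in TLB -> MISS, insert
vaddr=126: (3,3) in TLB -> HIT
vaddr=117: (3,2) not in TLB -> MISS, insert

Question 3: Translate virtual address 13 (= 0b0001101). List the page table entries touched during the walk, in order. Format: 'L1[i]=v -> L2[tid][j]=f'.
Answer: L1[0]=1 -> L2[1][1]=66

Derivation:
vaddr = 13 = 0b0001101
Split: l1_idx=0, l2_idx=1, offset=5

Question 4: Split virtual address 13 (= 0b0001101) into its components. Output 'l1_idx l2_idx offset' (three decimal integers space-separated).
vaddr = 13 = 0b0001101
  top 2 bits -> l1_idx = 0
  next 2 bits -> l2_idx = 1
  bottom 3 bits -> offset = 5

Answer: 0 1 5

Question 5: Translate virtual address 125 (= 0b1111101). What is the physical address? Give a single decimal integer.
vaddr = 125 = 0b1111101
Split: l1_idx=3, l2_idx=3, offset=5
L1[3] = 0
L2[0][3] = 27
paddr = 27 * 8 + 5 = 221

Answer: 221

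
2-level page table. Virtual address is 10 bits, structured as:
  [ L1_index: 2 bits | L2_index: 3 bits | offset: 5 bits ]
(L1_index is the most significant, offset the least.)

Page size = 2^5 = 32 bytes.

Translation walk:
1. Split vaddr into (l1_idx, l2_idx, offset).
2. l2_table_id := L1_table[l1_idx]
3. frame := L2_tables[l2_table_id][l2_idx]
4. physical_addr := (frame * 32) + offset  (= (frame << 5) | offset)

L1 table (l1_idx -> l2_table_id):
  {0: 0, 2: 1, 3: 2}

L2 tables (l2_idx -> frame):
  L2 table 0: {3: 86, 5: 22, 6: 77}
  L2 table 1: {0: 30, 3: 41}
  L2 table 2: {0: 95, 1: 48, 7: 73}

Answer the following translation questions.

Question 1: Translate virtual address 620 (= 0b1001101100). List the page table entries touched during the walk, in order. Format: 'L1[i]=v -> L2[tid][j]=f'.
vaddr = 620 = 0b1001101100
Split: l1_idx=2, l2_idx=3, offset=12

Answer: L1[2]=1 -> L2[1][3]=41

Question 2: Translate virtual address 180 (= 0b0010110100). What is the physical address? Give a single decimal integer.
Answer: 724

Derivation:
vaddr = 180 = 0b0010110100
Split: l1_idx=0, l2_idx=5, offset=20
L1[0] = 0
L2[0][5] = 22
paddr = 22 * 32 + 20 = 724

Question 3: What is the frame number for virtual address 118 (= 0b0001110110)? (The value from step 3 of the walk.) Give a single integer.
vaddr = 118: l1_idx=0, l2_idx=3
L1[0] = 0; L2[0][3] = 86

Answer: 86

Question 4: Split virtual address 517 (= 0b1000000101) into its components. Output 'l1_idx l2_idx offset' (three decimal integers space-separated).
Answer: 2 0 5

Derivation:
vaddr = 517 = 0b1000000101
  top 2 bits -> l1_idx = 2
  next 3 bits -> l2_idx = 0
  bottom 5 bits -> offset = 5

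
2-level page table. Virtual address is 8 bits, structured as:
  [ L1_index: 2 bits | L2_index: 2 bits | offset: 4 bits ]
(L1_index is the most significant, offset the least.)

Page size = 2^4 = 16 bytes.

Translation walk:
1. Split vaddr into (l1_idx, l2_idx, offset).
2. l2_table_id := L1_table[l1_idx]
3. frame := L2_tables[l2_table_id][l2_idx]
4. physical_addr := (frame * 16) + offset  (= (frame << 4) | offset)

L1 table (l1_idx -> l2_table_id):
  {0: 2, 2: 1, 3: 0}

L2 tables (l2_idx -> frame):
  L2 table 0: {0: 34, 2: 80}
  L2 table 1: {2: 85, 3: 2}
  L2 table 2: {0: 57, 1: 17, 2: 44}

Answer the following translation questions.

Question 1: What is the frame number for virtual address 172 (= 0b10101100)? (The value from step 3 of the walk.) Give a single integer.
Answer: 85

Derivation:
vaddr = 172: l1_idx=2, l2_idx=2
L1[2] = 1; L2[1][2] = 85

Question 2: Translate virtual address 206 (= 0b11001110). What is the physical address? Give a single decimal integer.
Answer: 558

Derivation:
vaddr = 206 = 0b11001110
Split: l1_idx=3, l2_idx=0, offset=14
L1[3] = 0
L2[0][0] = 34
paddr = 34 * 16 + 14 = 558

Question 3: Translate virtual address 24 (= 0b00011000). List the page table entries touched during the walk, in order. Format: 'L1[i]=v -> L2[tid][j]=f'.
vaddr = 24 = 0b00011000
Split: l1_idx=0, l2_idx=1, offset=8

Answer: L1[0]=2 -> L2[2][1]=17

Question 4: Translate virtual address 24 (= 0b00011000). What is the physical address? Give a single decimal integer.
vaddr = 24 = 0b00011000
Split: l1_idx=0, l2_idx=1, offset=8
L1[0] = 2
L2[2][1] = 17
paddr = 17 * 16 + 8 = 280

Answer: 280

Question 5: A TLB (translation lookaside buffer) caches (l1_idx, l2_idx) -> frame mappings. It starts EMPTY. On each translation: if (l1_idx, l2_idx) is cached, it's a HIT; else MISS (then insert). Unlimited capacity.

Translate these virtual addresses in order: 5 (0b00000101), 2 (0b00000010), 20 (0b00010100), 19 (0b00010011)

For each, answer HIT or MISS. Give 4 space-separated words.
Answer: MISS HIT MISS HIT

Derivation:
vaddr=5: (0,0) not in TLB -> MISS, insert
vaddr=2: (0,0) in TLB -> HIT
vaddr=20: (0,1) not in TLB -> MISS, insert
vaddr=19: (0,1) in TLB -> HIT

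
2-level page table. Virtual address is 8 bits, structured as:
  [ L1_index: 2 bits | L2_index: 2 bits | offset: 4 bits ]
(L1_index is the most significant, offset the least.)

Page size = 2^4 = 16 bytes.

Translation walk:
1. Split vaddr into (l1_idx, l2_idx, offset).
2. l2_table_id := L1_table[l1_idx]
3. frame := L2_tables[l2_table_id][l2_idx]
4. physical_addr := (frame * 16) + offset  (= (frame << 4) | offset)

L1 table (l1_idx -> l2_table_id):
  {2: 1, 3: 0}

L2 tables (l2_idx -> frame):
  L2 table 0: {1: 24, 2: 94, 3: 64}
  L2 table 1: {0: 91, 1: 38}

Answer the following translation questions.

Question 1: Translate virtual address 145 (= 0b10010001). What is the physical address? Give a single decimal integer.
Answer: 609

Derivation:
vaddr = 145 = 0b10010001
Split: l1_idx=2, l2_idx=1, offset=1
L1[2] = 1
L2[1][1] = 38
paddr = 38 * 16 + 1 = 609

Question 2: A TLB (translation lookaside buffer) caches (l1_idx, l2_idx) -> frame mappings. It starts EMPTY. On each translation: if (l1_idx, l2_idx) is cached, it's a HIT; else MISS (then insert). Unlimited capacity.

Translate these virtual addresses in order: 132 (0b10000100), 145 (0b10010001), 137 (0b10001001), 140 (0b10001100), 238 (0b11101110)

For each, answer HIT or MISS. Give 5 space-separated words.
vaddr=132: (2,0) not in TLB -> MISS, insert
vaddr=145: (2,1) not in TLB -> MISS, insert
vaddr=137: (2,0) in TLB -> HIT
vaddr=140: (2,0) in TLB -> HIT
vaddr=238: (3,2) not in TLB -> MISS, insert

Answer: MISS MISS HIT HIT MISS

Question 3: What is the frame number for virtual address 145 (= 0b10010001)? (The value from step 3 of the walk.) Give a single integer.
vaddr = 145: l1_idx=2, l2_idx=1
L1[2] = 1; L2[1][1] = 38

Answer: 38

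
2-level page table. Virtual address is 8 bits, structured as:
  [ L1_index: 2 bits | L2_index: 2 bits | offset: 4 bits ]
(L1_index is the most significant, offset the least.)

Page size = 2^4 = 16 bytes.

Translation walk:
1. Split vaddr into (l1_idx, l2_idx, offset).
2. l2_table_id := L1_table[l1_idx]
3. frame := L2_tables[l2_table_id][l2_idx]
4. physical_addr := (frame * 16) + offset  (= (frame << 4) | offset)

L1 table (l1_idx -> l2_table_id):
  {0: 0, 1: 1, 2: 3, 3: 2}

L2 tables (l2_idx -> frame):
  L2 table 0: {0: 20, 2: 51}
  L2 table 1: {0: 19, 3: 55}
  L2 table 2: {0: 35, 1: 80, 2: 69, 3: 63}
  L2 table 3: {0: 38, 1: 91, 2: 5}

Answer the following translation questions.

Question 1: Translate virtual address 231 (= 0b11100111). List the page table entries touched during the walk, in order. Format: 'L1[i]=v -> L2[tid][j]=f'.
vaddr = 231 = 0b11100111
Split: l1_idx=3, l2_idx=2, offset=7

Answer: L1[3]=2 -> L2[2][2]=69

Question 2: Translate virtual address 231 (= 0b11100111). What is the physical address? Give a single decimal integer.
vaddr = 231 = 0b11100111
Split: l1_idx=3, l2_idx=2, offset=7
L1[3] = 2
L2[2][2] = 69
paddr = 69 * 16 + 7 = 1111

Answer: 1111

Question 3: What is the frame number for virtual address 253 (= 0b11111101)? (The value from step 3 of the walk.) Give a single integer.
vaddr = 253: l1_idx=3, l2_idx=3
L1[3] = 2; L2[2][3] = 63

Answer: 63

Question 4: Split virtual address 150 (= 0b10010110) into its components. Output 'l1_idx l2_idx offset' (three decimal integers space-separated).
vaddr = 150 = 0b10010110
  top 2 bits -> l1_idx = 2
  next 2 bits -> l2_idx = 1
  bottom 4 bits -> offset = 6

Answer: 2 1 6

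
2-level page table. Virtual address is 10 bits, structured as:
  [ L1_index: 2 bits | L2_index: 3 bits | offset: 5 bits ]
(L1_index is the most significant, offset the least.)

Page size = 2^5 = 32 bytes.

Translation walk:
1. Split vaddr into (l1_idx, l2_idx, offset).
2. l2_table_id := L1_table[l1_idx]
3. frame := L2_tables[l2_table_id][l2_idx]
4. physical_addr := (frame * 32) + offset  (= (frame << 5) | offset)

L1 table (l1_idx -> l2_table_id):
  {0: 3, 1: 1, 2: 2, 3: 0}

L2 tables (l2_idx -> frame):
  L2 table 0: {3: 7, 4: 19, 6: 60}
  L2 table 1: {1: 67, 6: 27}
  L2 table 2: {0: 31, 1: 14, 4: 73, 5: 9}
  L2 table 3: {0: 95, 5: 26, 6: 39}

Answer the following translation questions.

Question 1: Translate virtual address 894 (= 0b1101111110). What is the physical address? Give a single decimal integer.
vaddr = 894 = 0b1101111110
Split: l1_idx=3, l2_idx=3, offset=30
L1[3] = 0
L2[0][3] = 7
paddr = 7 * 32 + 30 = 254

Answer: 254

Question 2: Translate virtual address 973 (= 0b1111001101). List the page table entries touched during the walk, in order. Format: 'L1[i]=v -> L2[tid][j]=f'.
Answer: L1[3]=0 -> L2[0][6]=60

Derivation:
vaddr = 973 = 0b1111001101
Split: l1_idx=3, l2_idx=6, offset=13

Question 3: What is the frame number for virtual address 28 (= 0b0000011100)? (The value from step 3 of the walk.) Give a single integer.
vaddr = 28: l1_idx=0, l2_idx=0
L1[0] = 3; L2[3][0] = 95

Answer: 95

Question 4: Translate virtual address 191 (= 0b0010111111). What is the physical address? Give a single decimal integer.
Answer: 863

Derivation:
vaddr = 191 = 0b0010111111
Split: l1_idx=0, l2_idx=5, offset=31
L1[0] = 3
L2[3][5] = 26
paddr = 26 * 32 + 31 = 863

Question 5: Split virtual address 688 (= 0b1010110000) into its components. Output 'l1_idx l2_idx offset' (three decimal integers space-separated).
Answer: 2 5 16

Derivation:
vaddr = 688 = 0b1010110000
  top 2 bits -> l1_idx = 2
  next 3 bits -> l2_idx = 5
  bottom 5 bits -> offset = 16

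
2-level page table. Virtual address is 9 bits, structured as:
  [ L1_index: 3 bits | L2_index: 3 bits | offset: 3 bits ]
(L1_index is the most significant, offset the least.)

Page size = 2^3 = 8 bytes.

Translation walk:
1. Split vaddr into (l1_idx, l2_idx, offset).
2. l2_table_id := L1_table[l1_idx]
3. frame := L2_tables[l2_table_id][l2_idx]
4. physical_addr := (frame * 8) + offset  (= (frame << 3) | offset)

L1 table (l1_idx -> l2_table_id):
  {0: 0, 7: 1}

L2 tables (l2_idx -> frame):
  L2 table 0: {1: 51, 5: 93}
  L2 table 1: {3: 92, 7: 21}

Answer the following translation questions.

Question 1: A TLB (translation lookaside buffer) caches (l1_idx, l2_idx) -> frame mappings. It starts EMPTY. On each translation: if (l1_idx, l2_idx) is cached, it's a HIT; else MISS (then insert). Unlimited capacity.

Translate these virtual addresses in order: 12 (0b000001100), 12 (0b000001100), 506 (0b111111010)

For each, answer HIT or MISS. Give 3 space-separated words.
vaddr=12: (0,1) not in TLB -> MISS, insert
vaddr=12: (0,1) in TLB -> HIT
vaddr=506: (7,7) not in TLB -> MISS, insert

Answer: MISS HIT MISS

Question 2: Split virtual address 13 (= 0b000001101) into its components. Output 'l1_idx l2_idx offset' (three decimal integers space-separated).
Answer: 0 1 5

Derivation:
vaddr = 13 = 0b000001101
  top 3 bits -> l1_idx = 0
  next 3 bits -> l2_idx = 1
  bottom 3 bits -> offset = 5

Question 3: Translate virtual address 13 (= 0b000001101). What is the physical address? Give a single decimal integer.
vaddr = 13 = 0b000001101
Split: l1_idx=0, l2_idx=1, offset=5
L1[0] = 0
L2[0][1] = 51
paddr = 51 * 8 + 5 = 413

Answer: 413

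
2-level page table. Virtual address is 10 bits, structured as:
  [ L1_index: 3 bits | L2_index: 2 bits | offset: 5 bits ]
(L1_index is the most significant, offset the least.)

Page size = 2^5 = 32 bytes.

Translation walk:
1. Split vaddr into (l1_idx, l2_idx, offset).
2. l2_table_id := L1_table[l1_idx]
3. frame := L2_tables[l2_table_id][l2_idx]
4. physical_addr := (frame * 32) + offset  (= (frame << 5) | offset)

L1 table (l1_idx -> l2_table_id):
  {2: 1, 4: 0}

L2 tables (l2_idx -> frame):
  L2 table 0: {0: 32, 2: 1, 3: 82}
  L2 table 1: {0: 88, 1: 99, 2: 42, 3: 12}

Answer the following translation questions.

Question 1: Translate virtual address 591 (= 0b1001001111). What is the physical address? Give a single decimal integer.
Answer: 47

Derivation:
vaddr = 591 = 0b1001001111
Split: l1_idx=4, l2_idx=2, offset=15
L1[4] = 0
L2[0][2] = 1
paddr = 1 * 32 + 15 = 47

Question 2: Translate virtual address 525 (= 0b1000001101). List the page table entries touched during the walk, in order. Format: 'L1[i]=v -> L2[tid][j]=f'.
vaddr = 525 = 0b1000001101
Split: l1_idx=4, l2_idx=0, offset=13

Answer: L1[4]=0 -> L2[0][0]=32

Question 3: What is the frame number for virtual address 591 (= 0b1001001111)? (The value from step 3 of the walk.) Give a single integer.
vaddr = 591: l1_idx=4, l2_idx=2
L1[4] = 0; L2[0][2] = 1

Answer: 1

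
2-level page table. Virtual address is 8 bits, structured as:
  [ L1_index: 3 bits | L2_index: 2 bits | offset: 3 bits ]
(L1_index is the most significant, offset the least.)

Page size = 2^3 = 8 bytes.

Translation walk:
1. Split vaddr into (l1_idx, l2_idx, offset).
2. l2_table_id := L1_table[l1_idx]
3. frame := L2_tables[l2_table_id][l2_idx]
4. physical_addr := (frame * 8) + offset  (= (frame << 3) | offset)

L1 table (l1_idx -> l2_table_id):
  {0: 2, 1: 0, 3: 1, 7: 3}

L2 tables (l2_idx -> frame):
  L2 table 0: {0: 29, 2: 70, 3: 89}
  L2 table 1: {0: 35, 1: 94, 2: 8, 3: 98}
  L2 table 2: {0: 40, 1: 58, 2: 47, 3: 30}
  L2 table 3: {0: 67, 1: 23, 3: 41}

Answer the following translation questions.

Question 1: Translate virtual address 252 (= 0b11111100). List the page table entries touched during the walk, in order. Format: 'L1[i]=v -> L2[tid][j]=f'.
Answer: L1[7]=3 -> L2[3][3]=41

Derivation:
vaddr = 252 = 0b11111100
Split: l1_idx=7, l2_idx=3, offset=4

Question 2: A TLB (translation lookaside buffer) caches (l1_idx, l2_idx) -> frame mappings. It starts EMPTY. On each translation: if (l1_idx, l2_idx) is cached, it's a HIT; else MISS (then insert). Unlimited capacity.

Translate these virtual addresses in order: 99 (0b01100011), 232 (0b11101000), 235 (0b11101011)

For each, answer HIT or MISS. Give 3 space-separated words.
Answer: MISS MISS HIT

Derivation:
vaddr=99: (3,0) not in TLB -> MISS, insert
vaddr=232: (7,1) not in TLB -> MISS, insert
vaddr=235: (7,1) in TLB -> HIT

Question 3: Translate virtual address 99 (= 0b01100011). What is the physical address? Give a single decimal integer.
vaddr = 99 = 0b01100011
Split: l1_idx=3, l2_idx=0, offset=3
L1[3] = 1
L2[1][0] = 35
paddr = 35 * 8 + 3 = 283

Answer: 283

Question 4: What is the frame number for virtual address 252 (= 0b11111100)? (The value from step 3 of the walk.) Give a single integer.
vaddr = 252: l1_idx=7, l2_idx=3
L1[7] = 3; L2[3][3] = 41

Answer: 41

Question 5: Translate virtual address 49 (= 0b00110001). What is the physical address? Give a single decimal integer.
vaddr = 49 = 0b00110001
Split: l1_idx=1, l2_idx=2, offset=1
L1[1] = 0
L2[0][2] = 70
paddr = 70 * 8 + 1 = 561

Answer: 561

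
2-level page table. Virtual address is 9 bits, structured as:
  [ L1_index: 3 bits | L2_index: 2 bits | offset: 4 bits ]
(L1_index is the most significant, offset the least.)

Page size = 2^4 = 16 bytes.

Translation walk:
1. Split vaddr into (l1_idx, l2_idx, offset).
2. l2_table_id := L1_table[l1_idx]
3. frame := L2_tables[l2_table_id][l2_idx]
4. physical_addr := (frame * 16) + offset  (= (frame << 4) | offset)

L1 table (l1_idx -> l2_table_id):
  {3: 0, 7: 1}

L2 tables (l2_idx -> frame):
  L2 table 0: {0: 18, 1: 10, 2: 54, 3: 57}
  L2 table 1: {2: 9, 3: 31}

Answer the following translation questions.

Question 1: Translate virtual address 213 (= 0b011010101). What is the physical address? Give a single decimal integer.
vaddr = 213 = 0b011010101
Split: l1_idx=3, l2_idx=1, offset=5
L1[3] = 0
L2[0][1] = 10
paddr = 10 * 16 + 5 = 165

Answer: 165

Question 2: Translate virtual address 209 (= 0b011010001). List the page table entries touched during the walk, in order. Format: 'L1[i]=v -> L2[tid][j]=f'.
vaddr = 209 = 0b011010001
Split: l1_idx=3, l2_idx=1, offset=1

Answer: L1[3]=0 -> L2[0][1]=10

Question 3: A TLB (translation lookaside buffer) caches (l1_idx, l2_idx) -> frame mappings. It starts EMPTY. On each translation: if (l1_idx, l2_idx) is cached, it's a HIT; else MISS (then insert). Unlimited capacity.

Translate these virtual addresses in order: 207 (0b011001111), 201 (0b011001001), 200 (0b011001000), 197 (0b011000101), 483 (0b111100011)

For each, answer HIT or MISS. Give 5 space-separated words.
Answer: MISS HIT HIT HIT MISS

Derivation:
vaddr=207: (3,0) not in TLB -> MISS, insert
vaddr=201: (3,0) in TLB -> HIT
vaddr=200: (3,0) in TLB -> HIT
vaddr=197: (3,0) in TLB -> HIT
vaddr=483: (7,2) not in TLB -> MISS, insert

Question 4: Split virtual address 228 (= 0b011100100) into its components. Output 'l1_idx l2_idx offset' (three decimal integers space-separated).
vaddr = 228 = 0b011100100
  top 3 bits -> l1_idx = 3
  next 2 bits -> l2_idx = 2
  bottom 4 bits -> offset = 4

Answer: 3 2 4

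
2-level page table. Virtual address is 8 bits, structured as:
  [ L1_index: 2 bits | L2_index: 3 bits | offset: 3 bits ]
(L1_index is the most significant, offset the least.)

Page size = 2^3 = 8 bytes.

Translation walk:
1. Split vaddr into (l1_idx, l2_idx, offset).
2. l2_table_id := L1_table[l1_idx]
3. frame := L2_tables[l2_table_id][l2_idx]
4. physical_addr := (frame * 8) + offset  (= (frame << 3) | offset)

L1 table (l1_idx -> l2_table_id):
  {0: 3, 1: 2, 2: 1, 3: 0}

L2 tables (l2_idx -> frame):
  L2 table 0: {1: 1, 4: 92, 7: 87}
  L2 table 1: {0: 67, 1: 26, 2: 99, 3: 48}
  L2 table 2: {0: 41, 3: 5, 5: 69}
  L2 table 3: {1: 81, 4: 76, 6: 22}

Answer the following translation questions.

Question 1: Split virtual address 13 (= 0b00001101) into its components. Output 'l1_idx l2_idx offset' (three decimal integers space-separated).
Answer: 0 1 5

Derivation:
vaddr = 13 = 0b00001101
  top 2 bits -> l1_idx = 0
  next 3 bits -> l2_idx = 1
  bottom 3 bits -> offset = 5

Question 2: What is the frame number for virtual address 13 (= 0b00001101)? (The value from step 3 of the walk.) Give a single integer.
vaddr = 13: l1_idx=0, l2_idx=1
L1[0] = 3; L2[3][1] = 81

Answer: 81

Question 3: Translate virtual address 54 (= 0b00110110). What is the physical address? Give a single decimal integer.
Answer: 182

Derivation:
vaddr = 54 = 0b00110110
Split: l1_idx=0, l2_idx=6, offset=6
L1[0] = 3
L2[3][6] = 22
paddr = 22 * 8 + 6 = 182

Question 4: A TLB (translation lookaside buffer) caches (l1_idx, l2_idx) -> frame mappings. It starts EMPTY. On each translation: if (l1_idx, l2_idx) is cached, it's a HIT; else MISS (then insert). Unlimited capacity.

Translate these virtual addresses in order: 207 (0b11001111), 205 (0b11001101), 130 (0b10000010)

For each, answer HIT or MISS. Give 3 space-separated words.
Answer: MISS HIT MISS

Derivation:
vaddr=207: (3,1) not in TLB -> MISS, insert
vaddr=205: (3,1) in TLB -> HIT
vaddr=130: (2,0) not in TLB -> MISS, insert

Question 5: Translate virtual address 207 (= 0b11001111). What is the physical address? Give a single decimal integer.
Answer: 15

Derivation:
vaddr = 207 = 0b11001111
Split: l1_idx=3, l2_idx=1, offset=7
L1[3] = 0
L2[0][1] = 1
paddr = 1 * 8 + 7 = 15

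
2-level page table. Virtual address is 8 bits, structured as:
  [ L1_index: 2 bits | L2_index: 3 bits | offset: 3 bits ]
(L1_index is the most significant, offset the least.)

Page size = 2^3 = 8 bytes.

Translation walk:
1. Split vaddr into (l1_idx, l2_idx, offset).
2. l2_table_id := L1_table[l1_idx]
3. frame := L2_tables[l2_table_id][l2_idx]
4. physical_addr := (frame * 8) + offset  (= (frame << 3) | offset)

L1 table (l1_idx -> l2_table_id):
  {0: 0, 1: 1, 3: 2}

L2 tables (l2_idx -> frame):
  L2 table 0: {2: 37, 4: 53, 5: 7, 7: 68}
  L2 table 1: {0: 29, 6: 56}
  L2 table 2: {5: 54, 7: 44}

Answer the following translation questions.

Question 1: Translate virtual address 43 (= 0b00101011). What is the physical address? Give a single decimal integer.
vaddr = 43 = 0b00101011
Split: l1_idx=0, l2_idx=5, offset=3
L1[0] = 0
L2[0][5] = 7
paddr = 7 * 8 + 3 = 59

Answer: 59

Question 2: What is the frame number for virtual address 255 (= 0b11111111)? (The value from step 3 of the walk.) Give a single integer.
Answer: 44

Derivation:
vaddr = 255: l1_idx=3, l2_idx=7
L1[3] = 2; L2[2][7] = 44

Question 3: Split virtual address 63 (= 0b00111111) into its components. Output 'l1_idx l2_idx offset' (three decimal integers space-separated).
Answer: 0 7 7

Derivation:
vaddr = 63 = 0b00111111
  top 2 bits -> l1_idx = 0
  next 3 bits -> l2_idx = 7
  bottom 3 bits -> offset = 7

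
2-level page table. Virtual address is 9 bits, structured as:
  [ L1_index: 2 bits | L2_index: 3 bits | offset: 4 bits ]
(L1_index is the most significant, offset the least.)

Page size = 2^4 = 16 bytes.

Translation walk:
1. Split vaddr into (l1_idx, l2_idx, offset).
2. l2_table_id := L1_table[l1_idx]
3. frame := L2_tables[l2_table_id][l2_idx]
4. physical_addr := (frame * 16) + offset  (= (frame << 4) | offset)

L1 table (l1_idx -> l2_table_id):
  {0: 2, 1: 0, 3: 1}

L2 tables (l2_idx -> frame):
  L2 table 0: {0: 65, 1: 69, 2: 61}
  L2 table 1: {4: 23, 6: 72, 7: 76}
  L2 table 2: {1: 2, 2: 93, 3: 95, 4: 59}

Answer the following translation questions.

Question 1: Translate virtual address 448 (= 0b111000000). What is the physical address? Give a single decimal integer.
vaddr = 448 = 0b111000000
Split: l1_idx=3, l2_idx=4, offset=0
L1[3] = 1
L2[1][4] = 23
paddr = 23 * 16 + 0 = 368

Answer: 368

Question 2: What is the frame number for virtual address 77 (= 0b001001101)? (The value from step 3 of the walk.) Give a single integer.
Answer: 59

Derivation:
vaddr = 77: l1_idx=0, l2_idx=4
L1[0] = 2; L2[2][4] = 59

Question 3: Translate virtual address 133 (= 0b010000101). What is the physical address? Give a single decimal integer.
Answer: 1045

Derivation:
vaddr = 133 = 0b010000101
Split: l1_idx=1, l2_idx=0, offset=5
L1[1] = 0
L2[0][0] = 65
paddr = 65 * 16 + 5 = 1045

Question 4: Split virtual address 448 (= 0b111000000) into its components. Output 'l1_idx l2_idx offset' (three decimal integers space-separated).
Answer: 3 4 0

Derivation:
vaddr = 448 = 0b111000000
  top 2 bits -> l1_idx = 3
  next 3 bits -> l2_idx = 4
  bottom 4 bits -> offset = 0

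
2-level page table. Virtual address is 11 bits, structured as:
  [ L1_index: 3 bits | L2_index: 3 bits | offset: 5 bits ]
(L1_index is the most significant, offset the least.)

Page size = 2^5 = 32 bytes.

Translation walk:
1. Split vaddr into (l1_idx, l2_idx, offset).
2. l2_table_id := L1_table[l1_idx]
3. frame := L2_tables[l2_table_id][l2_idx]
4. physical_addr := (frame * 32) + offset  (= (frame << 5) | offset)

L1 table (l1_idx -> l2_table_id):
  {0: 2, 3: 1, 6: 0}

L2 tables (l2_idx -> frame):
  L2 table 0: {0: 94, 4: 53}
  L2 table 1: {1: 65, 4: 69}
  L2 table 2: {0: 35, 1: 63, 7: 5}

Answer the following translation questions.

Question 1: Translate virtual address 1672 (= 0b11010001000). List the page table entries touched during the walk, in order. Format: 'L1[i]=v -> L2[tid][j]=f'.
vaddr = 1672 = 0b11010001000
Split: l1_idx=6, l2_idx=4, offset=8

Answer: L1[6]=0 -> L2[0][4]=53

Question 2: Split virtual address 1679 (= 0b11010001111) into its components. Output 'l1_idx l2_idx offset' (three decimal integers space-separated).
vaddr = 1679 = 0b11010001111
  top 3 bits -> l1_idx = 6
  next 3 bits -> l2_idx = 4
  bottom 5 bits -> offset = 15

Answer: 6 4 15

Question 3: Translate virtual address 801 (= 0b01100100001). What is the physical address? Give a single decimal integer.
vaddr = 801 = 0b01100100001
Split: l1_idx=3, l2_idx=1, offset=1
L1[3] = 1
L2[1][1] = 65
paddr = 65 * 32 + 1 = 2081

Answer: 2081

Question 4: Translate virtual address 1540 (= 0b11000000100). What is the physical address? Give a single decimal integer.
vaddr = 1540 = 0b11000000100
Split: l1_idx=6, l2_idx=0, offset=4
L1[6] = 0
L2[0][0] = 94
paddr = 94 * 32 + 4 = 3012

Answer: 3012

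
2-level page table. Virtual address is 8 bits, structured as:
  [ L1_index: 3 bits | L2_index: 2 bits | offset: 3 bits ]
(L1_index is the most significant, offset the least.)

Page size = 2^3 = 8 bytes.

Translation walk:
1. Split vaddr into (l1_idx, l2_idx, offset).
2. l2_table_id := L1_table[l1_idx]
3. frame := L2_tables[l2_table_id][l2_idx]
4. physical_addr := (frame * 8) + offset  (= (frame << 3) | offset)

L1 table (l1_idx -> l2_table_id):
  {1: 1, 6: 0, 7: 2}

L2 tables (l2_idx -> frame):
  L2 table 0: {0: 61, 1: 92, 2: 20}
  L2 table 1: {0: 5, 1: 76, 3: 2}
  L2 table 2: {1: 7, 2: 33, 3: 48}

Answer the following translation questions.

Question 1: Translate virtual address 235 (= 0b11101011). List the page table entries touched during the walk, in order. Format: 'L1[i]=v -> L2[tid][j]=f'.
Answer: L1[7]=2 -> L2[2][1]=7

Derivation:
vaddr = 235 = 0b11101011
Split: l1_idx=7, l2_idx=1, offset=3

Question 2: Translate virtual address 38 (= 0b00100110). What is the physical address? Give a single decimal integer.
vaddr = 38 = 0b00100110
Split: l1_idx=1, l2_idx=0, offset=6
L1[1] = 1
L2[1][0] = 5
paddr = 5 * 8 + 6 = 46

Answer: 46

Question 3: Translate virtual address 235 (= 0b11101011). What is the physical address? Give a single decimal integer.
Answer: 59

Derivation:
vaddr = 235 = 0b11101011
Split: l1_idx=7, l2_idx=1, offset=3
L1[7] = 2
L2[2][1] = 7
paddr = 7 * 8 + 3 = 59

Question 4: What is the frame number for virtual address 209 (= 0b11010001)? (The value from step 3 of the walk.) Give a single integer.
vaddr = 209: l1_idx=6, l2_idx=2
L1[6] = 0; L2[0][2] = 20

Answer: 20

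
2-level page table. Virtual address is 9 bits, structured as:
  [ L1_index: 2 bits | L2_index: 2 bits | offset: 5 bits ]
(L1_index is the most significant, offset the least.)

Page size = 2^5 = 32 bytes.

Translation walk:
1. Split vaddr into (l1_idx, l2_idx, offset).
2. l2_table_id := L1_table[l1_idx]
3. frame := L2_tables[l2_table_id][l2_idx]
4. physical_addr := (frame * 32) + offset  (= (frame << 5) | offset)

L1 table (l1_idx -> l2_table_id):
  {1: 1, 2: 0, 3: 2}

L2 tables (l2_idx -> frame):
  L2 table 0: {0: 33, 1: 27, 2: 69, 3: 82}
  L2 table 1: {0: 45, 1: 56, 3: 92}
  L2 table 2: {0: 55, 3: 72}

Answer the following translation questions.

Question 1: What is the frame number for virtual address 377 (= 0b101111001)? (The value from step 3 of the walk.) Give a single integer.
vaddr = 377: l1_idx=2, l2_idx=3
L1[2] = 0; L2[0][3] = 82

Answer: 82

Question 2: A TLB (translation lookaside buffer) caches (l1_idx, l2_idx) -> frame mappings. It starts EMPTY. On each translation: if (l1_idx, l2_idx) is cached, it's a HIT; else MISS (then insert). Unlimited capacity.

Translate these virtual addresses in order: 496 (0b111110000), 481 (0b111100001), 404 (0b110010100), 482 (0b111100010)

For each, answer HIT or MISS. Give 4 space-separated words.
vaddr=496: (3,3) not in TLB -> MISS, insert
vaddr=481: (3,3) in TLB -> HIT
vaddr=404: (3,0) not in TLB -> MISS, insert
vaddr=482: (3,3) in TLB -> HIT

Answer: MISS HIT MISS HIT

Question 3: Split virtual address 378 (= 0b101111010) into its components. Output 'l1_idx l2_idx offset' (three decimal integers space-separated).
Answer: 2 3 26

Derivation:
vaddr = 378 = 0b101111010
  top 2 bits -> l1_idx = 2
  next 2 bits -> l2_idx = 3
  bottom 5 bits -> offset = 26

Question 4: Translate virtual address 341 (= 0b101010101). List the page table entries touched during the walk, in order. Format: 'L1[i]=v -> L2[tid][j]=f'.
vaddr = 341 = 0b101010101
Split: l1_idx=2, l2_idx=2, offset=21

Answer: L1[2]=0 -> L2[0][2]=69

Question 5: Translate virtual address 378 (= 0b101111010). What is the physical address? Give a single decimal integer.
vaddr = 378 = 0b101111010
Split: l1_idx=2, l2_idx=3, offset=26
L1[2] = 0
L2[0][3] = 82
paddr = 82 * 32 + 26 = 2650

Answer: 2650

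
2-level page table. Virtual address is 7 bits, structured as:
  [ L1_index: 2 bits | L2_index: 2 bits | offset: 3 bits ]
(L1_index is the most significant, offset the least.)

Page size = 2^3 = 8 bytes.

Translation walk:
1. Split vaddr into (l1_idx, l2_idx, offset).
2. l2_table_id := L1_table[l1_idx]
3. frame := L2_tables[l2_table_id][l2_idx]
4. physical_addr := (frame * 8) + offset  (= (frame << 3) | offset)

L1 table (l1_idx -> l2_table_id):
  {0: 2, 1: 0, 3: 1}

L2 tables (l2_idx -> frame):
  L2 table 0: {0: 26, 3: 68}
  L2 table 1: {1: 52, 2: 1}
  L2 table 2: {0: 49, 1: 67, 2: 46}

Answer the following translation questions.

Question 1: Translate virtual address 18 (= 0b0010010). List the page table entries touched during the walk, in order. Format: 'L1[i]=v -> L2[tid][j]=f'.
Answer: L1[0]=2 -> L2[2][2]=46

Derivation:
vaddr = 18 = 0b0010010
Split: l1_idx=0, l2_idx=2, offset=2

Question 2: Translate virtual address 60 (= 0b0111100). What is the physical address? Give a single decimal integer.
vaddr = 60 = 0b0111100
Split: l1_idx=1, l2_idx=3, offset=4
L1[1] = 0
L2[0][3] = 68
paddr = 68 * 8 + 4 = 548

Answer: 548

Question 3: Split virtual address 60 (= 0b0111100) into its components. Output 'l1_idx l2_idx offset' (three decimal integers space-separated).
Answer: 1 3 4

Derivation:
vaddr = 60 = 0b0111100
  top 2 bits -> l1_idx = 1
  next 2 bits -> l2_idx = 3
  bottom 3 bits -> offset = 4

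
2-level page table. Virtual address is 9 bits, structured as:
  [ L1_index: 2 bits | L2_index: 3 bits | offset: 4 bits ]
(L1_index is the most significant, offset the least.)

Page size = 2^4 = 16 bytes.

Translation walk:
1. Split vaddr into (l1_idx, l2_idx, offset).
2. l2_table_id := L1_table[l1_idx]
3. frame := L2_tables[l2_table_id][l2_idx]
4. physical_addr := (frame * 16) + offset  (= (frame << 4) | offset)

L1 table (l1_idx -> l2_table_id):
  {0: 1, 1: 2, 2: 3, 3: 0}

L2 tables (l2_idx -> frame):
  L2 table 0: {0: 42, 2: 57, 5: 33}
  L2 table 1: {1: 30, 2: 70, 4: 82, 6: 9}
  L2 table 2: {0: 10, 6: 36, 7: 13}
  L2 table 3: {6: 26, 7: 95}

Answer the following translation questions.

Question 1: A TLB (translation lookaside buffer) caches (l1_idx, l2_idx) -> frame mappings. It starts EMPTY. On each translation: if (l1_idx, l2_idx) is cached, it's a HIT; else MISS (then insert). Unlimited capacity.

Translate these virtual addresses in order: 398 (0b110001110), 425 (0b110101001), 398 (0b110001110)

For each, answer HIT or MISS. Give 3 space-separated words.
vaddr=398: (3,0) not in TLB -> MISS, insert
vaddr=425: (3,2) not in TLB -> MISS, insert
vaddr=398: (3,0) in TLB -> HIT

Answer: MISS MISS HIT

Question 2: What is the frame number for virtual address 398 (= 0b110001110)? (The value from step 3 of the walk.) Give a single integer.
vaddr = 398: l1_idx=3, l2_idx=0
L1[3] = 0; L2[0][0] = 42

Answer: 42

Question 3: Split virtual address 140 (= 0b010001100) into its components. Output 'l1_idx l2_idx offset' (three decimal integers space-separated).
vaddr = 140 = 0b010001100
  top 2 bits -> l1_idx = 1
  next 3 bits -> l2_idx = 0
  bottom 4 bits -> offset = 12

Answer: 1 0 12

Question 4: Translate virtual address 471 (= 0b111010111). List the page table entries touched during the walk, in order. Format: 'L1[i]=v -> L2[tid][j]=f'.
vaddr = 471 = 0b111010111
Split: l1_idx=3, l2_idx=5, offset=7

Answer: L1[3]=0 -> L2[0][5]=33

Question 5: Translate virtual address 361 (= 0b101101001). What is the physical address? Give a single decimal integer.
Answer: 425

Derivation:
vaddr = 361 = 0b101101001
Split: l1_idx=2, l2_idx=6, offset=9
L1[2] = 3
L2[3][6] = 26
paddr = 26 * 16 + 9 = 425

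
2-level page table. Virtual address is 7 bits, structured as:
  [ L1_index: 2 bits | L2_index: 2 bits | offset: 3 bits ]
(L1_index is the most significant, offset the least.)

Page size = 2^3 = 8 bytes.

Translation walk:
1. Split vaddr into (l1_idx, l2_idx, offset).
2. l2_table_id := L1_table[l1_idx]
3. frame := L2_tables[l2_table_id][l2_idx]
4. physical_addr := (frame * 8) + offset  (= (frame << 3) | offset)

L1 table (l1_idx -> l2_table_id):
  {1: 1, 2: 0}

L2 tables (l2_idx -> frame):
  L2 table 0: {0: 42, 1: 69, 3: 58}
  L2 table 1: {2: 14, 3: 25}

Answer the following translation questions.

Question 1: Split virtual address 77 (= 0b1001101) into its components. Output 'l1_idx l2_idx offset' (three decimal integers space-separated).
vaddr = 77 = 0b1001101
  top 2 bits -> l1_idx = 2
  next 2 bits -> l2_idx = 1
  bottom 3 bits -> offset = 5

Answer: 2 1 5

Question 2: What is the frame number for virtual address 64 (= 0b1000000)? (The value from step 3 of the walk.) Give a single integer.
Answer: 42

Derivation:
vaddr = 64: l1_idx=2, l2_idx=0
L1[2] = 0; L2[0][0] = 42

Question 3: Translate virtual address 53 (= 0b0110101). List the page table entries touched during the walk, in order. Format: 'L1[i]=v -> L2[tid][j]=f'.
vaddr = 53 = 0b0110101
Split: l1_idx=1, l2_idx=2, offset=5

Answer: L1[1]=1 -> L2[1][2]=14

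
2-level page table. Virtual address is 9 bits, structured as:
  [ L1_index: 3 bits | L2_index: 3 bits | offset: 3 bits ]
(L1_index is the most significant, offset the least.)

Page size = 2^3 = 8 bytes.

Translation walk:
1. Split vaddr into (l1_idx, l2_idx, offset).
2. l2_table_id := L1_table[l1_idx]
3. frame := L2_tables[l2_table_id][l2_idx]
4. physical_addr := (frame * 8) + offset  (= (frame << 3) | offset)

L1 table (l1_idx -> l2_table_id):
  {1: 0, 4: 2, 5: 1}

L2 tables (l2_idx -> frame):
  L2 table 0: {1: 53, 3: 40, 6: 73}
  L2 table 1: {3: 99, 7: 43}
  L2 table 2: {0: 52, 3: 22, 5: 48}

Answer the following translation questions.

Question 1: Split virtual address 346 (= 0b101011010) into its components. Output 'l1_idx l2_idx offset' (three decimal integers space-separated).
Answer: 5 3 2

Derivation:
vaddr = 346 = 0b101011010
  top 3 bits -> l1_idx = 5
  next 3 bits -> l2_idx = 3
  bottom 3 bits -> offset = 2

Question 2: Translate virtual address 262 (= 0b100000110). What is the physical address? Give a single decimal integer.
vaddr = 262 = 0b100000110
Split: l1_idx=4, l2_idx=0, offset=6
L1[4] = 2
L2[2][0] = 52
paddr = 52 * 8 + 6 = 422

Answer: 422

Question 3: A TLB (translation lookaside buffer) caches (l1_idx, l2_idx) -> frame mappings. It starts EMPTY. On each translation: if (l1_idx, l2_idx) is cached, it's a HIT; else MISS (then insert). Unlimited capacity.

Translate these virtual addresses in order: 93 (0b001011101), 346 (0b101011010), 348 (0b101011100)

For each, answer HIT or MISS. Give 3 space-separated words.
vaddr=93: (1,3) not in TLB -> MISS, insert
vaddr=346: (5,3) not in TLB -> MISS, insert
vaddr=348: (5,3) in TLB -> HIT

Answer: MISS MISS HIT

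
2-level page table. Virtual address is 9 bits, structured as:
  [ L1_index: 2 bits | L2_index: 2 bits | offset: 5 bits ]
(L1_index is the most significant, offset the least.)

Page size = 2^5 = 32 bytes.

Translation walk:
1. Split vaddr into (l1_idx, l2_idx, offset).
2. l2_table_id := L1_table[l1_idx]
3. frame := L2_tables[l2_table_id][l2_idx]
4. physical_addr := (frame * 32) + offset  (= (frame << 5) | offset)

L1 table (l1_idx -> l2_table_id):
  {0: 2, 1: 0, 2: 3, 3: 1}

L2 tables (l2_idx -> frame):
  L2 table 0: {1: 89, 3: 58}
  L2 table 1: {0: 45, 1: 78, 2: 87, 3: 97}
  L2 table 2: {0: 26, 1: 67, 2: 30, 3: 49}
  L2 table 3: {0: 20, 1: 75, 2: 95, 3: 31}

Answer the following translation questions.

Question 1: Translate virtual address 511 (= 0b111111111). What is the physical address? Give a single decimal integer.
Answer: 3135

Derivation:
vaddr = 511 = 0b111111111
Split: l1_idx=3, l2_idx=3, offset=31
L1[3] = 1
L2[1][3] = 97
paddr = 97 * 32 + 31 = 3135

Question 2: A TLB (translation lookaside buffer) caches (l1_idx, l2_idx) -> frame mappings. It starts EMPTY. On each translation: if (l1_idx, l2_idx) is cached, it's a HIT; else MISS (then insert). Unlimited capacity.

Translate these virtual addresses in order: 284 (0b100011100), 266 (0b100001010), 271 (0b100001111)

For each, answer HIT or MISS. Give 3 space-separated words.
Answer: MISS HIT HIT

Derivation:
vaddr=284: (2,0) not in TLB -> MISS, insert
vaddr=266: (2,0) in TLB -> HIT
vaddr=271: (2,0) in TLB -> HIT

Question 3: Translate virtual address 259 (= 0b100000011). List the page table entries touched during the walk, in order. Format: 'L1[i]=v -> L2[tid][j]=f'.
vaddr = 259 = 0b100000011
Split: l1_idx=2, l2_idx=0, offset=3

Answer: L1[2]=3 -> L2[3][0]=20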